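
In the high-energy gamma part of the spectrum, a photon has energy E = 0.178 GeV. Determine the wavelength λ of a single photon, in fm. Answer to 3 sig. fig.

6.97 fm

(h = 6.62607015 × 10^-34 J·s, c = 2.99792458 × 10^8 m/s, 1 eV = 1.602176634 × 10^-19 J.)
First convert: E = 0.178 GeV = 2.8519 × 10^-11 J.
Since λ = hc/E for a photon, λ = 6.965 × 10^-15 m.
Converting to fm: λ = 6.965 fm ≈ 6.97 fm.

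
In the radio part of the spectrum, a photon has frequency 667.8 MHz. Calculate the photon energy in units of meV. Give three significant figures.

Convert to SI: f = 667.8 MHz = 6.678e8 Hz.
Since E = hf for a photon, E = 4.425e-25 J.
Converting to meV: E = 0.002762 meV ≈ 2.76e-3 meV.

2.76e-3 meV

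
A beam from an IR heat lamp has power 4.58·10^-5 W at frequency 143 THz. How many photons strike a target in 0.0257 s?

Total energy: E_total = P·t = 4.58·10^-5 × 0.0257 = 1.177·10^-6 J.
Per-photon energy: E = 9.475·10^-20 J.
N = E_total / E_photon = 1.24·10^13.

1.24·10^13 photons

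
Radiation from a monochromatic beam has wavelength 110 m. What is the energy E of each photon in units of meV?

Use h = 6.62607015 × 10^-34 J·s, c = 2.99792458 × 10^8 m/s, 1 eV = 1.602176634 × 10^-19 J.
For a photon E = hc/λ, so E = 1.806 × 10^-27 J.
Converting to meV: E = 1.127 × 10^-5 meV ≈ 1.13 × 10^-5 meV.

1.13 × 10^-5 meV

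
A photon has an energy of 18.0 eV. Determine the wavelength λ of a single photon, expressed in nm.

68.9 nm

Use h = 6.62607015 × 10^-34 J·s, c = 2.99792458 × 10^8 m/s, 1 eV = 1.602176634 × 10^-19 J.
First convert: E = 18.0 eV = 2.8839 × 10^-18 J.
For a photon λ = hc/E, so λ = 6.888 × 10^-8 m.
Converting to nm: λ = 68.88 nm ≈ 68.9 nm.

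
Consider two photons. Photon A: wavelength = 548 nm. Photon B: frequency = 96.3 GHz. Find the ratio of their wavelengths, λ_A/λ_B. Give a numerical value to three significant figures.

1.76e-4

λ_A = 5.480e-7 m (from wavelength = 548 nm, via λ given directly).
λ_B = 0.003113 m (from frequency = 96.3 GHz, via λ = c/f).
Ratio = 5.480e-7 / 0.003113 = 1.76e-4.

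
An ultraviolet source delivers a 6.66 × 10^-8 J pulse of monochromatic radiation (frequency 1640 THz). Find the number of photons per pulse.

6.13 × 10^10 photons

Per-photon energy: E = 1.087 × 10^-18 J (from frequency = 1640 THz).
N = E_total / E_photon = 6.66 × 10^-8 J / 1.087 × 10^-18 J = 6.13 × 10^10.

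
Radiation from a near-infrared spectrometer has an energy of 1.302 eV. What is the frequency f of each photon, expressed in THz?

315 THz

Convert to SI: E = 1.302 eV = 2.0860 × 10^-19 J.
Apply f = E/h: f = 3.148 × 10^14 Hz.
Converting to THz: f = 314.8 THz ≈ 315 THz.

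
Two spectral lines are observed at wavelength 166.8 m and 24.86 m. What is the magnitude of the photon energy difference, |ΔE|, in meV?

Using E = hc/λ: E₁ = 1.1909e-27 J, E₂ = 7.9905e-27 J.
|ΔE| = |1.1909e-27 − 7.9905e-27| = 6.80e-27 J = 4.24e-5 meV.

4.24e-5 meV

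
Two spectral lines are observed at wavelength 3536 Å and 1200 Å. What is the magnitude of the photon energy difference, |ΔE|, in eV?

Using E = hc/λ: E₁ = 5.6178 × 10^-19 J, E₂ = 1.6554 × 10^-18 J.
|ΔE| = |5.6178 × 10^-19 − 1.6554 × 10^-18| = 1.09 × 10^-18 J = 6.83 eV.

6.83 eV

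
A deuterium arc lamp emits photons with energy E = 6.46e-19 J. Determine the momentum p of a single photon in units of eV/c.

The photon relation is p = E/c, giving p = 2.155e-27 kg·m/s.
Converting to eV/c: p = 4.032 eV/c ≈ 4.03 eV/c.

4.03 eV/c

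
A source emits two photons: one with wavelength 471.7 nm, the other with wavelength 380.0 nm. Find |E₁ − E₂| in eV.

Using E = hc/λ: E₁ = 4.2112 × 10^-19 J, E₂ = 5.2275 × 10^-19 J.
|ΔE| = |4.2112 × 10^-19 − 5.2275 × 10^-19| = 1.02 × 10^-19 J = 0.634 eV.

0.634 eV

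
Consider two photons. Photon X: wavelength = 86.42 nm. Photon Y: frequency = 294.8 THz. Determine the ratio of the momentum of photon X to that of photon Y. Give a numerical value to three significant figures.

11.8

p_X = 7.667·10^-27 kg·m/s (from wavelength = 86.42 nm, via p = h/λ).
p_Y = 6.516·10^-28 kg·m/s (from frequency = 294.8 THz, via p = hf/c).
Ratio = 7.667·10^-27 / 6.516·10^-28 = 11.8.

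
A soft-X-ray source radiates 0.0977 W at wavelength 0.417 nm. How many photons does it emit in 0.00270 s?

Total energy: E_total = P·t = 0.0977 × 0.00270 = 2.638e-4 J.
Per-photon energy: E = 4.764e-16 J.
N = E_total / E_photon = 5.54e11.

5.54e11 photons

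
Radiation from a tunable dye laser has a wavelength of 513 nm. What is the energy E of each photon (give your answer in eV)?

2.42 eV

Take h = 6.62607015e-34 J·s, c = 2.99792458e8 m/s, 1 eV = 1.602176634e-19 J.
First convert: λ = 513 nm = 5.13e-7 m.
For a photon E = hc/λ, so E = 3.872e-19 J.
Converting to eV: E = 2.417 eV ≈ 2.42 eV.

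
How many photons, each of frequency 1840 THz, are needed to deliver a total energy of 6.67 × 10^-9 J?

Per-photon energy: E = 1.219 × 10^-18 J (from frequency = 1840 THz).
N = E_total / E_photon = 6.67 × 10^-9 J / 1.219 × 10^-18 J = 5.47 × 10^9.

5.47 × 10^9 photons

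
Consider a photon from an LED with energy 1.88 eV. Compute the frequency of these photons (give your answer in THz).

455 THz

First convert: E = 1.88 eV = 3.0121e-19 J.
For a photon f = E/h, so f = 4.546e14 Hz.
Converting to THz: f = 454.6 THz ≈ 455 THz.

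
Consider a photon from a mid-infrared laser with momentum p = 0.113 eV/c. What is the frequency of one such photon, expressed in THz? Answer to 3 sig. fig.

27.3 THz

In SI units: p = 0.113 eV/c = 6.0390 × 10^-29 kg·m/s.
The photon relation is f = pc/h, giving f = 2.732 × 10^13 Hz.
Converting to THz: f = 27.32 THz ≈ 27.3 THz.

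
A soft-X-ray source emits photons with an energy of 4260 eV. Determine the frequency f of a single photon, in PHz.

Use h = 6.62607015e-34 J·s, 1 eV = 1.602176634e-19 J.
Convert to SI: E = 4260 eV = 6.8253e-16 J.
Since f = E/h for a photon, f = 1.030e18 Hz.
Converting to PHz: f = 1030 PHz ≈ 1030 PHz.

1030 PHz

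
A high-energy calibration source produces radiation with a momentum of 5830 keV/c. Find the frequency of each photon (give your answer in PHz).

1.41e6 PHz

Take h = 6.62607015e-34 J·s, c = 2.99792458e8 m/s, 1 eV = 1.602176634e-19 J.
In SI units: p = 5830 keV/c = 3.1157e-21 kg·m/s.
Apply f = pc/h: f = 1.410e21 Hz.
Converting to PHz: f = 1.410e6 PHz ≈ 1.41e6 PHz.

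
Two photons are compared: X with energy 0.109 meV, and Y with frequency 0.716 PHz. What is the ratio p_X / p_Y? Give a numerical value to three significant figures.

3.68·10^-5

p_X = 5.825·10^-32 kg·m/s (from energy = 0.109 meV, via p = E/c).
p_Y = 1.583·10^-27 kg·m/s (from frequency = 0.716 PHz, via p = hf/c).
Ratio = 5.825·10^-32 / 1.583·10^-27 = 3.68·10^-5.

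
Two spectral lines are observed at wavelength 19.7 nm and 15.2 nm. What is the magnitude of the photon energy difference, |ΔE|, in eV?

18.6 eV

Using E = hc/λ: E₁ = 1.008e-17 J, E₂ = 1.307e-17 J.
|ΔE| = |1.008e-17 − 1.307e-17| = 2.99e-18 J = 18.6 eV.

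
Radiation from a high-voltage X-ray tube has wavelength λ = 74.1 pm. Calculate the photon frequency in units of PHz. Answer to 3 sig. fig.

Use c = 2.99792458e8 m/s.
In SI units: λ = 74.1 pm = 7.41e-11 m.
The photon relation is f = c/λ, giving f = 4.046e18 Hz.
Converting to PHz: f = 4046 PHz ≈ 4050 PHz.

4050 PHz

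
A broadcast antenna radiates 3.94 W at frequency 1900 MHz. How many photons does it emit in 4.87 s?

1.52e25 photons

Total energy: E_total = P·t = 3.94 × 4.87 = 19.19 J.
Per-photon energy: E = 1.259e-24 J.
N = E_total / E_photon = 1.52e25.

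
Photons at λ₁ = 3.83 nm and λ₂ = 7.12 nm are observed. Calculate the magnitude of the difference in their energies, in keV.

0.150 keV

Using E = hc/λ: E₁ = 5.187e-17 J, E₂ = 2.790e-17 J.
|ΔE| = |5.187e-17 − 2.790e-17| = 2.40e-17 J = 0.150 keV.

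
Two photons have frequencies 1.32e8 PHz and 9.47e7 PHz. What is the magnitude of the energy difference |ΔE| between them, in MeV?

154 MeV

Using E = hf: E₁ = 8.746e-11 J, E₂ = 6.275e-11 J.
|ΔE| = |8.746e-11 − 6.275e-11| = 2.47e-11 J = 154 MeV.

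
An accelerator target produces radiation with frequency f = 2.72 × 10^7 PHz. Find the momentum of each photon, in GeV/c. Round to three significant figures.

0.112 GeV/c

Take h = 6.62607015 × 10^-34 J·s, c = 2.99792458 × 10^8 m/s, 1 eV = 1.602176634 × 10^-19 J.
In SI units: f = 2.72 × 10^7 PHz = 2.72 × 10^22 Hz.
The photon relation is p = hf/c, giving p = 6.012 × 10^-20 kg·m/s.
Converting to GeV/c: p = 0.1125 GeV/c ≈ 0.112 GeV/c.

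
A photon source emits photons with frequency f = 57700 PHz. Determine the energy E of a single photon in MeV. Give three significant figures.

(h = 6.62607015e-34 J·s, 1 eV = 1.602176634e-19 J.)
In SI units: f = 57700 PHz = 5.77e19 Hz.
The photon relation is E = hf, giving E = 3.823e-14 J.
Converting to MeV: E = 0.2386 MeV ≈ 0.239 MeV.

0.239 MeV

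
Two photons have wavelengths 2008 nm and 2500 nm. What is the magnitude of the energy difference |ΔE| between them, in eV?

Using E = hc/λ: E₁ = 9.8927 × 10^-20 J, E₂ = 7.9458 × 10^-20 J.
|ΔE| = |9.8927 × 10^-20 − 7.9458 × 10^-20| = 1.95 × 10^-20 J = 0.122 eV.

0.122 eV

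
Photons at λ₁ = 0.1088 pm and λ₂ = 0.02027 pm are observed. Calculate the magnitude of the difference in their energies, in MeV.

49.8 MeV

Using E = hc/λ: E₁ = 1.8258e-12 J, E₂ = 9.7999e-12 J.
|ΔE| = |1.8258e-12 − 9.7999e-12| = 7.97e-12 J = 49.8 MeV.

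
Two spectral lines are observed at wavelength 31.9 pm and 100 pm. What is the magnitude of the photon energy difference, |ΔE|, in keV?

26.5 keV

Using E = hc/λ: E₁ = 6.227e-15 J, E₂ = 1.986e-15 J.
|ΔE| = |6.227e-15 − 1.986e-15| = 4.24e-15 J = 26.5 keV.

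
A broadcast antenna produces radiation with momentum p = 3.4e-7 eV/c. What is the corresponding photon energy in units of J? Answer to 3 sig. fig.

In SI units: p = 3.4e-7 eV/c = 1.8171e-34 kg·m/s.
The photon relation is E = pc, giving E = 5.447e-26 J.
So E ≈ 5.45e-26 J.

5.45e-26 J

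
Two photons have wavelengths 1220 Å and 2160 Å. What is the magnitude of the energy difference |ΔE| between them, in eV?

Using E = hc/λ: E₁ = 1.628e-18 J, E₂ = 9.197e-19 J.
|ΔE| = |1.628e-18 − 9.197e-19| = 7.09e-19 J = 4.42 eV.

4.42 eV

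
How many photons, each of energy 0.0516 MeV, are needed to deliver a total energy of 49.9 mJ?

6.04·10^12 photons

Per-photon energy: E = 8.267·10^-15 J (from energy = 0.0516 MeV).
N = E_total / E_photon = 0.0499 J / 8.267·10^-15 J = 6.04·10^12.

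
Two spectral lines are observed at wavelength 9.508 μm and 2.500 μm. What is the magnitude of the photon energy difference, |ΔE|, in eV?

0.366 eV

Using E = hc/λ: E₁ = 2.0892 × 10^-20 J, E₂ = 7.9458 × 10^-20 J.
|ΔE| = |2.0892 × 10^-20 − 7.9458 × 10^-20| = 5.86 × 10^-20 J = 0.366 eV.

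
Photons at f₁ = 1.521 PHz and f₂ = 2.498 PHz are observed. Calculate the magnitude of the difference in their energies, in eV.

4.04 eV

Using E = hf: E₁ = 1.0078 × 10^-18 J, E₂ = 1.6552 × 10^-18 J.
|ΔE| = |1.0078 × 10^-18 − 1.6552 × 10^-18| = 6.47 × 10^-19 J = 4.04 eV.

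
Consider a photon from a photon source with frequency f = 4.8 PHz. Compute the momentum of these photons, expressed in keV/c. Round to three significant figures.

Take h = 6.62607015e-34 J·s, c = 2.99792458e8 m/s, 1 eV = 1.602176634e-19 J.
First convert: f = 4.8 PHz = 4.8e15 Hz.
Apply p = hf/c: p = 1.061e-26 kg·m/s.
Converting to keV/c: p = 0.01985 keV/c ≈ 0.0199 keV/c.

0.0199 keV/c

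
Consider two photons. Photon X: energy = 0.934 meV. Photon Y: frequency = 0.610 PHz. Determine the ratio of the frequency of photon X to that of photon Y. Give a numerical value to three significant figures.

f_X = 2.258 × 10^11 Hz (from energy = 0.934 meV, via f = E/h).
f_Y = 6.100 × 10^14 Hz (from frequency = 0.610 PHz, via f given directly).
Ratio = 2.258 × 10^11 / 6.100 × 10^14 = 3.70 × 10^-4.

3.70 × 10^-4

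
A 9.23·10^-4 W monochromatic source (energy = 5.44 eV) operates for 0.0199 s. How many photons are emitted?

2.11·10^13 photons

Total energy: E_total = P·t = 9.23·10^-4 × 0.0199 = 1.837·10^-5 J.
Per-photon energy: E = 8.716·10^-19 J.
N = E_total / E_photon = 2.11·10^13.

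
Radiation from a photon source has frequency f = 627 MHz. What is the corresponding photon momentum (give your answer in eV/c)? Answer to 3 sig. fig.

2.59e-6 eV/c

Use h = 6.62607015e-34 J·s, c = 2.99792458e8 m/s, 1 eV = 1.602176634e-19 J.
In SI units: f = 627 MHz = 6.27e8 Hz.
Apply p = hf/c: p = 1.386e-33 kg·m/s.
Converting to eV/c: p = 2.593e-6 eV/c ≈ 2.59e-6 eV/c.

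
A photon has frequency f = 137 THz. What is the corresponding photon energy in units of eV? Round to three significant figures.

Take h = 6.62607015·10^-34 J·s, 1 eV = 1.602176634·10^-19 J.
Convert to SI: f = 137 THz = 1.37·10^14 Hz.
For a photon E = hf, so E = 9.078·10^-20 J.
Converting to eV: E = 0.5666 eV ≈ 0.567 eV.

0.567 eV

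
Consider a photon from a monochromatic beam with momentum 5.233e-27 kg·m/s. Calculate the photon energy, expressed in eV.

9.79 eV

Since E = pc for a photon, E = 1.569e-18 J.
Converting to eV: E = 9.792 eV ≈ 9.79 eV.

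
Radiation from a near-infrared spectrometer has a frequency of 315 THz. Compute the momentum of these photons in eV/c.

Take h = 6.62607015e-34 J·s, c = 2.99792458e8 m/s, 1 eV = 1.602176634e-19 J.
First convert: f = 315 THz = 3.15e14 Hz.
Since p = hf/c for a photon, p = 6.962e-28 kg·m/s.
Converting to eV/c: p = 1.303 eV/c ≈ 1.30 eV/c.

1.30 eV/c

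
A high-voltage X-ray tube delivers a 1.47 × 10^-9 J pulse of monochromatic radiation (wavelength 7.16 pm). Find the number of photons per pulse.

Per-photon energy: E = 2.774 × 10^-14 J (from wavelength = 7.16 pm).
N = E_total / E_photon = 1.47 × 10^-9 J / 2.774 × 10^-14 J = 53000.

5.30 × 10^4 photons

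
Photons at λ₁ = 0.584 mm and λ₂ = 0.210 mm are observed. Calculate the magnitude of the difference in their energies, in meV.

3.78 meV

Using E = hc/λ: E₁ = 3.401e-22 J, E₂ = 9.459e-22 J.
|ΔE| = |3.401e-22 − 9.459e-22| = 6.06e-22 J = 3.78 meV.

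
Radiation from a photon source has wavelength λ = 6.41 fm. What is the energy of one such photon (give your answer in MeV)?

(h = 6.62607015 × 10^-34 J·s, c = 2.99792458 × 10^8 m/s, 1 eV = 1.602176634 × 10^-19 J.)
In SI units: λ = 6.41 fm = 6.41 × 10^-15 m.
The photon relation is E = hc/λ, giving E = 3.099 × 10^-11 J.
Converting to MeV: E = 193.4 MeV ≈ 193 MeV.

193 MeV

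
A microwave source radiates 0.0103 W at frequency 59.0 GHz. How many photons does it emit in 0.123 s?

Total energy: E_total = P·t = 0.0103 × 0.123 = 0.001267 J.
Per-photon energy: E = 3.909e-23 J.
N = E_total / E_photon = 3.24e19.

3.24e19 photons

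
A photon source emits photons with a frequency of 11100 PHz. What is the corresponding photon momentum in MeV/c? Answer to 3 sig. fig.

0.0459 MeV/c

In SI units: f = 11100 PHz = 1.11·10^19 Hz.
For a photon p = hf/c, so p = 2.453·10^-23 kg·m/s.
Converting to MeV/c: p = 0.04591 MeV/c ≈ 0.0459 MeV/c.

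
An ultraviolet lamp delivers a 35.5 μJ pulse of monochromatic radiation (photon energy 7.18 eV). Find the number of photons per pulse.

3.09e13 photons

Per-photon energy: E = 1.150e-18 J (from energy = 7.18 eV).
N = E_total / E_photon = 3.55e-5 J / 1.150e-18 J = 3.09e13.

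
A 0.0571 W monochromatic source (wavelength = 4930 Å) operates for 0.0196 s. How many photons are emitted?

2.78e15 photons

Total energy: E_total = P·t = 0.0571 × 0.0196 = 0.001119 J.
Per-photon energy: E = 4.029e-19 J.
N = E_total / E_photon = 2.78e15.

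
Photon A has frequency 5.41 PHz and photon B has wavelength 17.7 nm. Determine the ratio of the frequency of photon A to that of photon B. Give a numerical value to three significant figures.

f_A = 5.410e15 Hz (from frequency = 5.41 PHz, via f given directly).
f_B = 1.694e16 Hz (from wavelength = 17.7 nm, via f = c/λ).
Ratio = 5.410e15 / 1.694e16 = 0.319.

0.319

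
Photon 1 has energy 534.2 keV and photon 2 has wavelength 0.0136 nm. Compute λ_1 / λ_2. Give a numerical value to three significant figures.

0.171

λ_1 = 2.321e-12 m (from energy = 534.2 keV, via λ = hc/E).
λ_2 = 1.360e-11 m (from wavelength = 0.0136 nm, via λ given directly).
Ratio = 2.321e-12 / 1.360e-11 = 0.171.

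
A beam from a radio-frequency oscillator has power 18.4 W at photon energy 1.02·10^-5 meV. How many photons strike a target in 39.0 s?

Total energy: E_total = P·t = 18.4 × 39.0 = 717.6 J.
Per-photon energy: E = 1.634·10^-27 J.
N = E_total / E_photon = 4.39·10^29.

4.39·10^29 photons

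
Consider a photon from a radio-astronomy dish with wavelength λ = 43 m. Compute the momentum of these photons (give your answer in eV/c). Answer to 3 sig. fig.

2.88e-8 eV/c

For a photon p = h/λ, so p = 1.541e-35 kg·m/s.
Converting to eV/c: p = 2.883e-8 eV/c ≈ 2.88e-8 eV/c.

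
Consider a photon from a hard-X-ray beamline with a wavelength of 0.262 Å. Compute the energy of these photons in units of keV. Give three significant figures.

Use h = 6.62607015 × 10^-34 J·s, c = 2.99792458 × 10^8 m/s, 1 eV = 1.602176634 × 10^-19 J.
First convert: λ = 0.262 Å = 2.62 × 10^-11 m.
For a photon E = hc/λ, so E = 7.582 × 10^-15 J.
Converting to keV: E = 47.32 keV ≈ 47.3 keV.

47.3 keV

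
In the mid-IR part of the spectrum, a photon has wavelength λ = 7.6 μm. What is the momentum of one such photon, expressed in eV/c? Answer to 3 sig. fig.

Use h = 6.62607015·10^-34 J·s, c = 2.99792458·10^8 m/s, 1 eV = 1.602176634·10^-19 J.
Convert to SI: λ = 7.6 μm = 7.6·10^-6 m.
Since p = h/λ for a photon, p = 8.719·10^-29 kg·m/s.
Converting to eV/c: p = 0.1631 eV/c ≈ 0.163 eV/c.

0.163 eV/c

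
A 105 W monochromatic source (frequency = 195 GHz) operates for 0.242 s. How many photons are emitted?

1.97e23 photons

Total energy: E_total = P·t = 105 × 0.242 = 25.41 J.
Per-photon energy: E = 1.292e-22 J.
N = E_total / E_photon = 1.97e23.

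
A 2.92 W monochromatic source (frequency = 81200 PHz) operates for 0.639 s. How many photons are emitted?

3.47e13 photons

Total energy: E_total = P·t = 2.92 × 0.639 = 1.866 J.
Per-photon energy: E = 5.380e-14 J.
N = E_total / E_photon = 3.47e13.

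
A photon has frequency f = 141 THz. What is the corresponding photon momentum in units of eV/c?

Take h = 6.62607015·10^-34 J·s, c = 2.99792458·10^8 m/s, 1 eV = 1.602176634·10^-19 J.
First convert: f = 141 THz = 1.41·10^14 Hz.
Apply p = hf/c: p = 3.116·10^-28 kg·m/s.
Converting to eV/c: p = 0.5831 eV/c ≈ 0.583 eV/c.

0.583 eV/c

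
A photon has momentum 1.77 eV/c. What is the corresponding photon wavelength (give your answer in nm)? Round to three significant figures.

700 nm

Use h = 6.62607015e-34 J·s, c = 2.99792458e8 m/s, 1 eV = 1.602176634e-19 J.
First convert: p = 1.77 eV/c = 9.4594e-28 kg·m/s.
Since λ = h/p for a photon, λ = 7.005e-7 m.
Converting to nm: λ = 700.5 nm ≈ 700 nm.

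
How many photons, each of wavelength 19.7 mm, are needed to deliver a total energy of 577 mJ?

Per-photon energy: E = 1.008 × 10^-23 J (from wavelength = 19.7 mm).
N = E_total / E_photon = 0.577 J / 1.008 × 10^-23 J = 5.72 × 10^22.

5.72 × 10^22 photons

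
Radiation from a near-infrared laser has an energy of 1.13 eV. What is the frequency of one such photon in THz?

273 THz

Use h = 6.62607015e-34 J·s, 1 eV = 1.602176634e-19 J.
First convert: E = 1.13 eV = 1.8105e-19 J.
For a photon f = E/h, so f = 2.732e14 Hz.
Converting to THz: f = 273.2 THz ≈ 273 THz.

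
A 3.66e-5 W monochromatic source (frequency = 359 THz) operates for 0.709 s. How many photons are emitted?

Total energy: E_total = P·t = 3.66e-5 × 0.709 = 2.595e-5 J.
Per-photon energy: E = 2.379e-19 J.
N = E_total / E_photon = 1.09e14.

1.09e14 photons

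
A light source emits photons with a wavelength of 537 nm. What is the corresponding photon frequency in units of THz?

Convert to SI: λ = 537 nm = 5.37e-7 m.
The photon relation is f = c/λ, giving f = 5.583e14 Hz.
Converting to THz: f = 558.3 THz ≈ 558 THz.

558 THz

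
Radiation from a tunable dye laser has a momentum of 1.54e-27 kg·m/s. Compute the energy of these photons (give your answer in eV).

2.88 eV

Take c = 2.99792458e8 m/s, 1 eV = 1.602176634e-19 J.
Apply E = pc: E = 4.617e-19 J.
Converting to eV: E = 2.882 eV ≈ 2.88 eV.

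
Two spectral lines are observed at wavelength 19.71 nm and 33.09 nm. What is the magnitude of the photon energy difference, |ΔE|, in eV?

25.4 eV

Using E = hc/λ: E₁ = 1.0078·10^-17 J, E₂ = 6.0032·10^-18 J.
|ΔE| = |1.0078·10^-17 − 6.0032·10^-18| = 4.08·10^-18 J = 25.4 eV.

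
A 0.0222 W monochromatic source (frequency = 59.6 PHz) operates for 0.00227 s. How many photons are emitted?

Total energy: E_total = P·t = 0.0222 × 0.00227 = 5.039·10^-5 J.
Per-photon energy: E = 3.949·10^-17 J.
N = E_total / E_photon = 1.28·10^12.

1.28·10^12 photons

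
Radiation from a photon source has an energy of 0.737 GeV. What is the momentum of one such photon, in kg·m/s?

Take c = 2.99792458e8 m/s, 1 eV = 1.602176634e-19 J.
Convert to SI: E = 0.737 GeV = 1.1808e-10 J.
The photon relation is p = E/c, giving p = 3.939e-19 kg·m/s.
So p ≈ 3.94e-19 kg·m/s.

3.94e-19 kg·m/s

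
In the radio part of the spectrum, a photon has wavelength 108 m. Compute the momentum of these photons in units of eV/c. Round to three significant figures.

1.15 × 10^-8 eV/c

Take h = 6.62607015 × 10^-34 J·s, c = 2.99792458 × 10^8 m/s, 1 eV = 1.602176634 × 10^-19 J.
The photon relation is p = h/λ, giving p = 6.135 × 10^-36 kg·m/s.
Converting to eV/c: p = 1.148 × 10^-8 eV/c ≈ 1.15 × 10^-8 eV/c.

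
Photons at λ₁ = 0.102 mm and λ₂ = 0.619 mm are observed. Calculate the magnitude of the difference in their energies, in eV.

Using E = hc/λ: E₁ = 1.947e-21 J, E₂ = 3.209e-22 J.
|ΔE| = |1.947e-21 − 3.209e-22| = 1.63e-21 J = 0.0102 eV.

0.0102 eV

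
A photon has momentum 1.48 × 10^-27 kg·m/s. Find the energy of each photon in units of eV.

2.77 eV

Take c = 2.99792458 × 10^8 m/s, 1 eV = 1.602176634 × 10^-19 J.
Since E = pc for a photon, E = 4.437 × 10^-19 J.
Converting to eV: E = 2.769 eV ≈ 2.77 eV.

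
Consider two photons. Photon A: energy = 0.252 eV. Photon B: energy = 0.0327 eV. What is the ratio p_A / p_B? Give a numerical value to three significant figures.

p_A = 1.347 × 10^-28 kg·m/s (from energy = 0.252 eV, via p = E/c).
p_B = 1.748 × 10^-29 kg·m/s (from energy = 0.0327 eV, via p = E/c).
Ratio = 1.347 × 10^-28 / 1.748 × 10^-29 = 7.71.

7.71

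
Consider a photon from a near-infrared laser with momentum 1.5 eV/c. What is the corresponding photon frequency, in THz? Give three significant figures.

363 THz

(h = 6.62607015e-34 J·s, c = 2.99792458e8 m/s, 1 eV = 1.602176634e-19 J.)
First convert: p = 1.5 eV/c = 8.0164e-28 kg·m/s.
Since f = pc/h for a photon, f = 3.627e14 Hz.
Converting to THz: f = 362.7 THz ≈ 363 THz.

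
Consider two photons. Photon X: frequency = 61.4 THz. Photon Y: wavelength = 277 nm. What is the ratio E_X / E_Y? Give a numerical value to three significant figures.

0.0567

E_X = 4.068e-20 J (from frequency = 61.4 THz, via E = hf).
E_Y = 7.171e-19 J (from wavelength = 277 nm, via E = hc/λ).
Ratio = 4.068e-20 / 7.171e-19 = 0.0567.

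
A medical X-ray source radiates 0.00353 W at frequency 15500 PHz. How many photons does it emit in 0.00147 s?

Total energy: E_total = P·t = 0.00353 × 0.00147 = 5.189 × 10^-6 J.
Per-photon energy: E = 1.027 × 10^-14 J.
N = E_total / E_photon = 5.05 × 10^8.

5.05 × 10^8 photons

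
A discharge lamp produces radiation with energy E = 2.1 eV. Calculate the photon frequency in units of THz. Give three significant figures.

508 THz

In SI units: E = 2.1 eV = 3.3646 × 10^-19 J.
The photon relation is f = E/h, giving f = 5.078 × 10^14 Hz.
Converting to THz: f = 507.8 THz ≈ 508 THz.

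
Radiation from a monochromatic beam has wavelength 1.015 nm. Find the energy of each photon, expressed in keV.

First convert: λ = 1.015 nm = 1.015e-9 m.
Apply E = hc/λ: E = 1.957e-16 J.
Converting to keV: E = 1.222 keV ≈ 1.22 keV.

1.22 keV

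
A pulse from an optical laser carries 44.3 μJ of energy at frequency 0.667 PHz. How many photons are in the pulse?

1.00 × 10^14 photons

Per-photon energy: E = 4.420 × 10^-19 J (from frequency = 0.667 PHz).
N = E_total / E_photon = 4.43 × 10^-5 J / 4.420 × 10^-19 J = 1.00 × 10^14.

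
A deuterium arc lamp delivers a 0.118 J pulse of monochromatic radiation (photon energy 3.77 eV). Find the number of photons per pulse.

1.95·10^17 photons

Per-photon energy: E = 6.040·10^-19 J (from energy = 3.77 eV).
N = E_total / E_photon = 0.118 J / 6.040·10^-19 J = 1.95·10^17.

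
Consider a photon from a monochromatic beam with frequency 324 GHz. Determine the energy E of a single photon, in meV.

1.34 meV

In SI units: f = 324 GHz = 3.24e11 Hz.
For a photon E = hf, so E = 2.147e-22 J.
Converting to meV: E = 1.340 meV ≈ 1.34 meV.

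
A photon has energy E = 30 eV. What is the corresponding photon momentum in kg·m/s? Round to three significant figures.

Take c = 2.99792458e8 m/s, 1 eV = 1.602176634e-19 J.
Convert to SI: E = 30 eV = 4.8065e-18 J.
Apply p = E/c: p = 1.603e-26 kg·m/s.
So p ≈ 1.60e-26 kg·m/s.

1.60e-26 kg·m/s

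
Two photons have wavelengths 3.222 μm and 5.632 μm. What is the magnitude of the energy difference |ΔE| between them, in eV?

Using E = hc/λ: E₁ = 6.1653e-20 J, E₂ = 3.5271e-20 J.
|ΔE| = |6.1653e-20 − 3.5271e-20| = 2.64e-20 J = 0.165 eV.

0.165 eV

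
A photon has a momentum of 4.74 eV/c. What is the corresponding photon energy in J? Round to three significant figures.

Take c = 2.99792458·10^8 m/s, 1 eV = 1.602176634·10^-19 J.
Convert to SI: p = 4.74 eV/c = 2.5332·10^-27 kg·m/s.
Apply E = pc: E = 7.594·10^-19 J.
So E ≈ 7.59·10^-19 J.

7.59·10^-19 J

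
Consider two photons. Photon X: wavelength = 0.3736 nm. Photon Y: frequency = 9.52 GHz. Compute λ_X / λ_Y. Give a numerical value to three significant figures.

λ_X = 3.736 × 10^-10 m (from wavelength = 0.3736 nm, via λ given directly).
λ_Y = 0.03149 m (from frequency = 9.52 GHz, via λ = c/f).
Ratio = 3.736 × 10^-10 / 0.03149 = 1.19 × 10^-8.

1.19 × 10^-8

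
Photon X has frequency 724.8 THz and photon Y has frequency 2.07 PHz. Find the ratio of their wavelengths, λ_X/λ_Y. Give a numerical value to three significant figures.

λ_X = 4.136 × 10^-7 m (from frequency = 724.8 THz, via λ = c/f).
λ_Y = 1.448 × 10^-7 m (from frequency = 2.07 PHz, via λ = c/f).
Ratio = 4.136 × 10^-7 / 1.448 × 10^-7 = 2.86.

2.86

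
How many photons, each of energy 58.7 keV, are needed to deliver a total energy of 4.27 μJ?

4.54·10^8 photons

Per-photon energy: E = 9.405·10^-15 J (from energy = 58.7 keV).
N = E_total / E_photon = 4.27·10^-6 J / 9.405·10^-15 J = 4.54·10^8.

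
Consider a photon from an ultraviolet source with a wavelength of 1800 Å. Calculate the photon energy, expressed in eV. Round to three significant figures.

6.89 eV

Convert to SI: λ = 1800 Å = 1.8e-7 m.
Apply E = hc/λ: E = 1.104e-18 J.
Converting to eV: E = 6.888 eV ≈ 6.89 eV.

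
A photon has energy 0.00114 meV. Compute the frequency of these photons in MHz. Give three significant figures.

Take h = 6.62607015 × 10^-34 J·s, 1 eV = 1.602176634 × 10^-19 J.
First convert: E = 0.00114 meV = 1.8265 × 10^-25 J.
Since f = E/h for a photon, f = 2.757 × 10^8 Hz.
Converting to MHz: f = 275.7 MHz ≈ 276 MHz.

276 MHz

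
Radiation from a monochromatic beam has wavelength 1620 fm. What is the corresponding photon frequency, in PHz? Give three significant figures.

1.85 × 10^5 PHz

In SI units: λ = 1620 fm = 1.62 × 10^-12 m.
Apply f = c/λ: f = 1.851 × 10^20 Hz.
Converting to PHz: f = 185100 PHz ≈ 1.85 × 10^5 PHz.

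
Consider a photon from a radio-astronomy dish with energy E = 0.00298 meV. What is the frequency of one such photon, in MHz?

(h = 6.62607015 × 10^-34 J·s, 1 eV = 1.602176634 × 10^-19 J.)
In SI units: E = 0.00298 meV = 4.7745 × 10^-25 J.
For a photon f = E/h, so f = 7.206 × 10^8 Hz.
Converting to MHz: f = 720.6 MHz ≈ 721 MHz.

721 MHz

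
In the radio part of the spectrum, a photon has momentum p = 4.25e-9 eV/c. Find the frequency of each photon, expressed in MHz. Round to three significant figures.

1.03 MHz

(h = 6.62607015e-34 J·s, c = 2.99792458e8 m/s, 1 eV = 1.602176634e-19 J.)
In SI units: p = 4.25e-9 eV/c = 2.2713e-36 kg·m/s.
For a photon f = pc/h, so f = 1.028e6 Hz.
Converting to MHz: f = 1.028 MHz ≈ 1.03 MHz.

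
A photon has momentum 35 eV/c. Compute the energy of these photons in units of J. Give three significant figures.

Take c = 2.99792458·10^8 m/s, 1 eV = 1.602176634·10^-19 J.
First convert: p = 35 eV/c = 1.8705·10^-26 kg·m/s.
For a photon E = pc, so E = 5.608·10^-18 J.
So E ≈ 5.61·10^-18 J.

5.61·10^-18 J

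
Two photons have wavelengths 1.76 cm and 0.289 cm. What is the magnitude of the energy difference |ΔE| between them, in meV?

Using E = hc/λ: E₁ = 1.129·10^-23 J, E₂ = 6.874·10^-23 J.
|ΔE| = |1.129·10^-23 − 6.874·10^-23| = 5.74·10^-23 J = 0.359 meV.

0.359 meV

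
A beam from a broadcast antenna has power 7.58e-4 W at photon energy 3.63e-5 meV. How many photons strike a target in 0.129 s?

Total energy: E_total = P·t = 7.58e-4 × 0.129 = 9.778e-5 J.
Per-photon energy: E = 5.816e-27 J.
N = E_total / E_photon = 1.68e22.

1.68e22 photons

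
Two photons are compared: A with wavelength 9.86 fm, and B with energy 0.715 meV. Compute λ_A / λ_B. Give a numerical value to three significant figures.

λ_A = 9.860 × 10^-15 m (from wavelength = 9.86 fm, via λ given directly).
λ_B = 0.001734 m (from energy = 0.715 meV, via λ = hc/E).
Ratio = 9.860 × 10^-15 / 0.001734 = 5.69 × 10^-12.

5.69 × 10^-12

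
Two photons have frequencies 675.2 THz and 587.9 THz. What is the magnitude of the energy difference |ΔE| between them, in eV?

Using E = hf: E₁ = 4.4739e-19 J, E₂ = 3.8955e-19 J.
|ΔE| = |4.4739e-19 − 3.8955e-19| = 5.78e-20 J = 0.361 eV.

0.361 eV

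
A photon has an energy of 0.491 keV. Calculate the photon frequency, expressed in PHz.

119 PHz

Use h = 6.62607015e-34 J·s, 1 eV = 1.602176634e-19 J.
Convert to SI: E = 0.491 keV = 7.8667e-17 J.
Apply f = E/h: f = 1.187e17 Hz.
Converting to PHz: f = 118.7 PHz ≈ 119 PHz.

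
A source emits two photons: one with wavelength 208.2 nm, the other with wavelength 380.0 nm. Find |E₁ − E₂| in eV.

Using E = hc/λ: E₁ = 9.5410 × 10^-19 J, E₂ = 5.2275 × 10^-19 J.
|ΔE| = |9.5410 × 10^-19 − 5.2275 × 10^-19| = 4.31 × 10^-19 J = 2.69 eV.

2.69 eV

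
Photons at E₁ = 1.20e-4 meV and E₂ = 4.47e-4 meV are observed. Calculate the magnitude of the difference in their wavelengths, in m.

Using λ = hc/E: λ₁ = 10.33 m, λ₂ = 2.774 m.
|Δλ| = |10.33 − 2.774| = 7.56 m.

7.56 m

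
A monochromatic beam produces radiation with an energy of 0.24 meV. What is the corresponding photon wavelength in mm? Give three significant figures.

5.17 mm

In SI units: E = 0.24 meV = 3.8452·10^-23 J.
The photon relation is λ = hc/E, giving λ = 0.005166 m.
Converting to mm: λ = 5.166 mm ≈ 5.17 mm.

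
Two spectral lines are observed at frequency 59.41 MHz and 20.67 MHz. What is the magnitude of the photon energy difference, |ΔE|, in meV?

1.60 × 10^-4 meV

Using E = hf: E₁ = 3.9365 × 10^-26 J, E₂ = 1.3696 × 10^-26 J.
|ΔE| = |3.9365 × 10^-26 − 1.3696 × 10^-26| = 2.57 × 10^-26 J = 1.60 × 10^-4 meV.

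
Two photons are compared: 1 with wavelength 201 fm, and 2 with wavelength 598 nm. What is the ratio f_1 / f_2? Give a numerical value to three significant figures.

f_1 = 1.492 × 10^21 Hz (from wavelength = 201 fm, via f = c/λ).
f_2 = 5.013 × 10^14 Hz (from wavelength = 598 nm, via f = c/λ).
Ratio = 1.492 × 10^21 / 5.013 × 10^14 = 2.98 × 10^6.

2.98 × 10^6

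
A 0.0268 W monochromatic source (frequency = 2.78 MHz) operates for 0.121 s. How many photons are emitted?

Total energy: E_total = P·t = 0.0268 × 0.121 = 0.003243 J.
Per-photon energy: E = 1.842e-27 J.
N = E_total / E_photon = 1.76e24.

1.76e24 photons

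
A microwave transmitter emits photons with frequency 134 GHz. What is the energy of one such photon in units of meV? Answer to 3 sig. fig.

0.554 meV

(h = 6.62607015e-34 J·s, 1 eV = 1.602176634e-19 J.)
Convert to SI: f = 134 GHz = 1.34e11 Hz.
Since E = hf for a photon, E = 8.879e-23 J.
Converting to meV: E = 0.5542 meV ≈ 0.554 meV.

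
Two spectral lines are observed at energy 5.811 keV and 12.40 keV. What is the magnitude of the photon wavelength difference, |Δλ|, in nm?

0.113 nm

Using λ = hc/E: λ₁ = 2.1336e-10 m, λ₂ = 9.9987e-11 m.
|Δλ| = |2.1336e-10 − 9.9987e-11| = 1.13e-10 m = 0.113 nm.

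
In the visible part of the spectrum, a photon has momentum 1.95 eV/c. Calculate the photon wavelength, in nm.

636 nm

First convert: p = 1.95 eV/c = 1.0421 × 10^-27 kg·m/s.
The photon relation is λ = h/p, giving λ = 6.358 × 10^-7 m.
Converting to nm: λ = 635.8 nm ≈ 636 nm.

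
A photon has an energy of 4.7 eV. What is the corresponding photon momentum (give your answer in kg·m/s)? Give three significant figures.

2.51e-27 kg·m/s

(c = 2.99792458e8 m/s, 1 eV = 1.602176634e-19 J.)
In SI units: E = 4.7 eV = 7.5302e-19 J.
Apply p = E/c: p = 2.512e-27 kg·m/s.
So p ≈ 2.51e-27 kg·m/s.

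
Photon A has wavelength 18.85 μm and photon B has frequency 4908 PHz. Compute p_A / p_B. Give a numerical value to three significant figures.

3.24e-6

p_A = 3.515e-29 kg·m/s (from wavelength = 18.85 μm, via p = h/λ).
p_B = 1.085e-23 kg·m/s (from frequency = 4908 PHz, via p = hf/c).
Ratio = 3.515e-29 / 1.085e-23 = 3.24e-6.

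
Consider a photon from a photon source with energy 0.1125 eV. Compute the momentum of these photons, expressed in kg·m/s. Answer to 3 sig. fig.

6.01 × 10^-29 kg·m/s

First convert: E = 0.1125 eV = 1.8024 × 10^-20 J.
The photon relation is p = E/c, giving p = 6.012 × 10^-29 kg·m/s.
So p ≈ 6.01 × 10^-29 kg·m/s.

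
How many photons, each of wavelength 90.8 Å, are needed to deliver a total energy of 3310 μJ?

Per-photon energy: E = 2.188 × 10^-17 J (from wavelength = 90.8 Å).
N = E_total / E_photon = 0.00331 J / 2.188 × 10^-17 J = 1.51 × 10^14.

1.51 × 10^14 photons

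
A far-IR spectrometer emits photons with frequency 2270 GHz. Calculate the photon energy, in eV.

(h = 6.62607015 × 10^-34 J·s, 1 eV = 1.602176634 × 10^-19 J.)
First convert: f = 2270 GHz = 2.27 × 10^12 Hz.
Since E = hf for a photon, E = 1.504 × 10^-21 J.
Converting to eV: E = 0.009388 eV ≈ 9.39 × 10^-3 eV.

9.39 × 10^-3 eV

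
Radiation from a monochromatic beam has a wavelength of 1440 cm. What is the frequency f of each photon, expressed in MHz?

20.8 MHz

(c = 2.99792458·10^8 m/s.)
First convert: λ = 1440 cm = 14.4 m.
For a photon f = c/λ, so f = 2.082·10^7 Hz.
Converting to MHz: f = 20.82 MHz ≈ 20.8 MHz.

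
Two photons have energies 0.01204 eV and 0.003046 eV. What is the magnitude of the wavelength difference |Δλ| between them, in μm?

304 μm

Using λ = hc/E: λ₁ = 1.0298 × 10^-4 m, λ₂ = 4.0704 × 10^-4 m.
|Δλ| = |1.0298 × 10^-4 − 4.0704 × 10^-4| = 3.04 × 10^-4 m = 304 μm.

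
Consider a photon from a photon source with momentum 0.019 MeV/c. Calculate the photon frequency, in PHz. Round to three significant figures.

In SI units: p = 0.019 MeV/c = 1.0154 × 10^-23 kg·m/s.
The photon relation is f = pc/h, giving f = 4.594 × 10^18 Hz.
Converting to PHz: f = 4594 PHz ≈ 4590 PHz.

4590 PHz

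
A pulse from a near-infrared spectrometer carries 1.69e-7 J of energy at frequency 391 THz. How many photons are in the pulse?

6.52e11 photons

Per-photon energy: E = 2.591e-19 J (from frequency = 391 THz).
N = E_total / E_photon = 1.69e-7 J / 2.591e-19 J = 6.52e11.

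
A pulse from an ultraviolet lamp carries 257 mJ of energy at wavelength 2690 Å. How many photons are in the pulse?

Per-photon energy: E = 7.385e-19 J (from wavelength = 2690 Å).
N = E_total / E_photon = 0.257 J / 7.385e-19 J = 3.48e17.

3.48e17 photons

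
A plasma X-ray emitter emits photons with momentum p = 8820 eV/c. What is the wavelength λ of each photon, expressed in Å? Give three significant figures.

1.41 Å

(h = 6.62607015·10^-34 J·s, c = 2.99792458·10^8 m/s, 1 eV = 1.602176634·10^-19 J.)
First convert: p = 8820 eV/c = 4.7137·10^-24 kg·m/s.
The photon relation is λ = h/p, giving λ = 1.406·10^-10 m.
Converting to Å: λ = 1.406 Å ≈ 1.41 Å.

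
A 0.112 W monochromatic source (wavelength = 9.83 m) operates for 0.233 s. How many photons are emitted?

1.29 × 10^24 photons

Total energy: E_total = P·t = 0.112 × 0.233 = 0.02610 J.
Per-photon energy: E = 2.021 × 10^-26 J.
N = E_total / E_photon = 1.29 × 10^24.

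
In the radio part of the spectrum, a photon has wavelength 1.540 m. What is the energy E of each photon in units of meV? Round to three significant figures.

Take h = 6.62607015e-34 J·s, c = 2.99792458e8 m/s, 1 eV = 1.602176634e-19 J.
Since E = hc/λ for a photon, E = 1.290e-25 J.
Converting to meV: E = 8.051e-4 meV ≈ 8.05e-4 meV.

8.05e-4 meV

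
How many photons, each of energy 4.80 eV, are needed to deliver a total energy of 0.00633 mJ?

8.23·10^12 photons

Per-photon energy: E = 7.690·10^-19 J (from energy = 4.80 eV).
N = E_total / E_photon = 6.33·10^-6 J / 7.690·10^-19 J = 8.23·10^12.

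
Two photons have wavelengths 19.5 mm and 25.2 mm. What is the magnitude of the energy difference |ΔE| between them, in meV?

0.0144 meV

Using E = hc/λ: E₁ = 1.019 × 10^-23 J, E₂ = 7.883 × 10^-24 J.
|ΔE| = |1.019 × 10^-23 − 7.883 × 10^-24| = 2.30 × 10^-24 J = 0.0144 meV.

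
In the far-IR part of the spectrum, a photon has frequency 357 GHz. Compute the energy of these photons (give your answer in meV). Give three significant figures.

1.48 meV

Take h = 6.62607015e-34 J·s, 1 eV = 1.602176634e-19 J.
In SI units: f = 357 GHz = 3.57e11 Hz.
The photon relation is E = hf, giving E = 2.366e-22 J.
Converting to meV: E = 1.476 meV ≈ 1.48 meV.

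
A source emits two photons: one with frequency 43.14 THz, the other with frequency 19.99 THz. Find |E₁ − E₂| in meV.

95.7 meV

Using E = hf: E₁ = 2.8585 × 10^-20 J, E₂ = 1.3246 × 10^-20 J.
|ΔE| = |2.8585 × 10^-20 − 1.3246 × 10^-20| = 1.53 × 10^-20 J = 95.7 meV.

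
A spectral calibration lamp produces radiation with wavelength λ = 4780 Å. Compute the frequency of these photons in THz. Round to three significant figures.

627 THz

Take c = 2.99792458·10^8 m/s.
First convert: λ = 4780 Å = 4.78·10^-7 m.
For a photon f = c/λ, so f = 6.272·10^14 Hz.
Converting to THz: f = 627.2 THz ≈ 627 THz.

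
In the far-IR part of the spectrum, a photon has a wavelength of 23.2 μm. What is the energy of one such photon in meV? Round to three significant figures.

53.4 meV

First convert: λ = 23.2 μm = 2.32e-5 m.
Since E = hc/λ for a photon, E = 8.562e-21 J.
Converting to meV: E = 53.44 meV ≈ 53.4 meV.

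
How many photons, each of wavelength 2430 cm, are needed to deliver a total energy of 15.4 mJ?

1.88e24 photons

Per-photon energy: E = 8.175e-27 J (from wavelength = 2430 cm).
N = E_total / E_photon = 0.0154 J / 8.175e-27 J = 1.88e24.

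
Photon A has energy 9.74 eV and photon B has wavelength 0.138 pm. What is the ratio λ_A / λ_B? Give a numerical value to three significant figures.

λ_A = 1.273·10^-7 m (from energy = 9.74 eV, via λ = hc/E).
λ_B = 1.380·10^-13 m (from wavelength = 0.138 pm, via λ given directly).
Ratio = 1.273·10^-7 / 1.380·10^-13 = 9.22·10^5.

9.22·10^5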